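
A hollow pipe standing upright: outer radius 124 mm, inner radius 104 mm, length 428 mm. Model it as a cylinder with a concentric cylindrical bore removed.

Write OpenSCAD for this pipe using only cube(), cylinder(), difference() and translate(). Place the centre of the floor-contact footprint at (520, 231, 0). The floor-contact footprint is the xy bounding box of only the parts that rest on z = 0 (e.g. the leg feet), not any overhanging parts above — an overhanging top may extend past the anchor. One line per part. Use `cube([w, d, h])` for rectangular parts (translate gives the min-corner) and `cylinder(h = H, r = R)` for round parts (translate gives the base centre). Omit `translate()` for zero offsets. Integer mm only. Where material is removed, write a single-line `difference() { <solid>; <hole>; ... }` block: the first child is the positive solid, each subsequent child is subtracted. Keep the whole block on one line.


difference() { translate([520, 231, 0]) cylinder(h = 428, r = 124); translate([520, 231, 0]) cylinder(h = 428, r = 104); }


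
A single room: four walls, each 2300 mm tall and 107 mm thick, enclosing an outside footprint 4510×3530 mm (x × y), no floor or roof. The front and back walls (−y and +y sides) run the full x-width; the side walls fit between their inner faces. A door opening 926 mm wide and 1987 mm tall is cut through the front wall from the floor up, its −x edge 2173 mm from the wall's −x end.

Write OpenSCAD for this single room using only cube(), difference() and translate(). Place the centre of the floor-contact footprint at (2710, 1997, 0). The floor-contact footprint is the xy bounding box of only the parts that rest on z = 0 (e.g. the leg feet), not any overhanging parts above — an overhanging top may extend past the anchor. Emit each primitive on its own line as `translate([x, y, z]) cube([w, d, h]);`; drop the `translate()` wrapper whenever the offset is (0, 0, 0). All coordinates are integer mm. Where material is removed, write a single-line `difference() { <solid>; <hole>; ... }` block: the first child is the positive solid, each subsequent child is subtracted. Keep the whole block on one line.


difference() { translate([455, 232, 0]) cube([4510, 107, 2300]); translate([2628, 232, 0]) cube([926, 107, 1987]); }
translate([455, 3655, 0]) cube([4510, 107, 2300]);
translate([455, 339, 0]) cube([107, 3316, 2300]);
translate([4858, 339, 0]) cube([107, 3316, 2300]);


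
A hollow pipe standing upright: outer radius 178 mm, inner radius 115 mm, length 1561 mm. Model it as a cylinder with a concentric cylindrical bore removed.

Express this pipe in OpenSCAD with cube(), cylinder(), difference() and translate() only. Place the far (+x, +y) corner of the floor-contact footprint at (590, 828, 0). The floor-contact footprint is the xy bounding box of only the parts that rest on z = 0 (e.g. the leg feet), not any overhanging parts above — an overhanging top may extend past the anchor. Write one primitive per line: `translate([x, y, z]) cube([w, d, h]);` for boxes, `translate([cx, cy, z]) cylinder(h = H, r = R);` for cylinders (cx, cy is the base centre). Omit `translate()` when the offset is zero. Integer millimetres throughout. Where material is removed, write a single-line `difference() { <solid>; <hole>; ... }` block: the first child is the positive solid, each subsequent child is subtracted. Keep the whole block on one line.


difference() { translate([412, 650, 0]) cylinder(h = 1561, r = 178); translate([412, 650, 0]) cylinder(h = 1561, r = 115); }


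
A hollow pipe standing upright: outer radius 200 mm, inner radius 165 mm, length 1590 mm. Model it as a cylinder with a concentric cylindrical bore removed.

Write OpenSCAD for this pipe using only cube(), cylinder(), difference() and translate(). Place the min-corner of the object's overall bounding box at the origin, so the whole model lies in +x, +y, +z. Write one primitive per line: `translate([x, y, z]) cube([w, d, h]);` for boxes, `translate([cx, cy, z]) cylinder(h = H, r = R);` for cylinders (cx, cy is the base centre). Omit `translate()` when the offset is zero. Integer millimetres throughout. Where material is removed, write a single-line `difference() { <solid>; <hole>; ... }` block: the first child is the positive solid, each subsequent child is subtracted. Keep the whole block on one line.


difference() { translate([200, 200, 0]) cylinder(h = 1590, r = 200); translate([200, 200, 0]) cylinder(h = 1590, r = 165); }


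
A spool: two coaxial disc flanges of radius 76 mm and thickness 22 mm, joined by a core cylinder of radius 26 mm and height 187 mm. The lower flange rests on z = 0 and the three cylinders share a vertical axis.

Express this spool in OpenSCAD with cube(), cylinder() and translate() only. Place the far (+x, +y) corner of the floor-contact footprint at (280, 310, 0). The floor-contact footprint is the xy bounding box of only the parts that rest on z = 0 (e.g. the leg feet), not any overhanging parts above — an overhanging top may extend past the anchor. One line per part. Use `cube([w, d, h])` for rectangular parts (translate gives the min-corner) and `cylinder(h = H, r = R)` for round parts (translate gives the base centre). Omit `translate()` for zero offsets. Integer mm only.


translate([204, 234, 0]) cylinder(h = 22, r = 76);
translate([204, 234, 22]) cylinder(h = 187, r = 26);
translate([204, 234, 209]) cylinder(h = 22, r = 76);


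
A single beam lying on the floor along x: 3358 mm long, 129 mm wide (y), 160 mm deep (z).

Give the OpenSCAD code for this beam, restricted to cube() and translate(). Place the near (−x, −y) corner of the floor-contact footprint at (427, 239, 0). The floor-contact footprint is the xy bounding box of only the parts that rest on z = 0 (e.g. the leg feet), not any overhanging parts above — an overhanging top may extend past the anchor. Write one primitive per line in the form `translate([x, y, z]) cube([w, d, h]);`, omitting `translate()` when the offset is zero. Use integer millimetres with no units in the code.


translate([427, 239, 0]) cube([3358, 129, 160]);


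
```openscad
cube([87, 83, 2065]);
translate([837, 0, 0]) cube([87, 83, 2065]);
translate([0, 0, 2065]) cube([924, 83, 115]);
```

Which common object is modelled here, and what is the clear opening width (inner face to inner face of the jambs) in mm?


A door frame. The clear opening width is 750 mm.

Two 2065 mm tall posts with a header on top — a door frame. The left jamb is 87 mm wide at x = 0; the right jamb starts at x = 837. The clear opening is 837 − 87 = 750 mm.


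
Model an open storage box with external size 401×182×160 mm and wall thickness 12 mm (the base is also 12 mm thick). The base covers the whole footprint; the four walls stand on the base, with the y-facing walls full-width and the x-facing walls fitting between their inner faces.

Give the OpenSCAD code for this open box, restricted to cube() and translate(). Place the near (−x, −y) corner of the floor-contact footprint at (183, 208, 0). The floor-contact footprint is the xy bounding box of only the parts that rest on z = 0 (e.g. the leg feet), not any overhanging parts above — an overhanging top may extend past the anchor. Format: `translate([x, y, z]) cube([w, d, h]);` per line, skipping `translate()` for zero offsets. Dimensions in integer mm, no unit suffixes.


translate([183, 208, 0]) cube([401, 182, 12]);
translate([183, 208, 12]) cube([401, 12, 148]);
translate([183, 378, 12]) cube([401, 12, 148]);
translate([183, 220, 12]) cube([12, 158, 148]);
translate([572, 220, 12]) cube([12, 158, 148]);


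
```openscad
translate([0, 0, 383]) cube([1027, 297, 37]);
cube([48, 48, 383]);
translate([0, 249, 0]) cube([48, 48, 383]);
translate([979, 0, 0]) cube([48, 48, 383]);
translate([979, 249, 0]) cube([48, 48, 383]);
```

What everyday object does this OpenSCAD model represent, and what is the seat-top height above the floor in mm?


A bench. The seat-top height is 420 mm.

A long slab on four corner posts — a bench. The slab sits at z = 383 with thickness 37, so the top is 383 + 37 = 420 mm.


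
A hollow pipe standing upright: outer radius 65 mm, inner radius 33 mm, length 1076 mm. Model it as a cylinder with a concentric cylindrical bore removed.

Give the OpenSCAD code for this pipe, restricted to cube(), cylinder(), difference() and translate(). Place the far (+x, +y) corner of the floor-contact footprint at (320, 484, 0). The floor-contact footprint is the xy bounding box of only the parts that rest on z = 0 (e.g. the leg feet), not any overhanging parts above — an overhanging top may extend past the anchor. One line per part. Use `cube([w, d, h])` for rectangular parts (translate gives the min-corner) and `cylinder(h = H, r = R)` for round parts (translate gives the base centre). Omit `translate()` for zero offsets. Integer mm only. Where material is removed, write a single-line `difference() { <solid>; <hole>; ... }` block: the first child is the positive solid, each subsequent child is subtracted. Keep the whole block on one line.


difference() { translate([255, 419, 0]) cylinder(h = 1076, r = 65); translate([255, 419, 0]) cylinder(h = 1076, r = 33); }


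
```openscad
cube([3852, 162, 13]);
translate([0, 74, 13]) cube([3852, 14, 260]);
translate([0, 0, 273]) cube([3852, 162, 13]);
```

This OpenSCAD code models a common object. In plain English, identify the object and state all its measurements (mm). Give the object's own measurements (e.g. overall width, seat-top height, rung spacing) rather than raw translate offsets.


An I-beam lying along x, 3852 mm long. Overall section height 286 mm. Two flanges 162 mm wide (y) and 13 mm thick, one on the floor and one at the top; a web 14 mm thick runs between them, centred on the flange width.


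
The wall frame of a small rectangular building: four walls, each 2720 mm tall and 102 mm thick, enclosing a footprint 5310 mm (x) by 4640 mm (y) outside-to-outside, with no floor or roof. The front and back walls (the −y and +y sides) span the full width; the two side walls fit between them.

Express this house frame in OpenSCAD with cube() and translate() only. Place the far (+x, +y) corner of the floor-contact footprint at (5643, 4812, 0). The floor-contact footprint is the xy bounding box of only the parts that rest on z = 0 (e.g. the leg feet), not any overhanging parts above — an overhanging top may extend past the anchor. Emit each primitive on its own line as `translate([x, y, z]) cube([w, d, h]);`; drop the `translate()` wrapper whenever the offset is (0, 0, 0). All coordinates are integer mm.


translate([333, 172, 0]) cube([5310, 102, 2720]);
translate([333, 4710, 0]) cube([5310, 102, 2720]);
translate([333, 274, 0]) cube([102, 4436, 2720]);
translate([5541, 274, 0]) cube([102, 4436, 2720]);


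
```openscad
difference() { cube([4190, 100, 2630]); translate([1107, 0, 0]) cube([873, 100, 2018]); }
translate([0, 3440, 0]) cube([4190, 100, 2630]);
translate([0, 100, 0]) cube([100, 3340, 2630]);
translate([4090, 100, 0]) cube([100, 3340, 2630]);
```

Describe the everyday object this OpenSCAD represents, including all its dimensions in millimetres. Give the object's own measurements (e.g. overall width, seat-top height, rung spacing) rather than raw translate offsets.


A single room: four walls, each 2630 mm tall and 100 mm thick, enclosing an outside footprint 4190×3540 mm (x × y), no floor or roof. The front and back walls (−y and +y sides) run the full x-width; the side walls fit between their inner faces. A door opening 873 mm wide and 2018 mm tall is cut through the front wall from the floor up, its −x edge 1107 mm from the wall's −x end.


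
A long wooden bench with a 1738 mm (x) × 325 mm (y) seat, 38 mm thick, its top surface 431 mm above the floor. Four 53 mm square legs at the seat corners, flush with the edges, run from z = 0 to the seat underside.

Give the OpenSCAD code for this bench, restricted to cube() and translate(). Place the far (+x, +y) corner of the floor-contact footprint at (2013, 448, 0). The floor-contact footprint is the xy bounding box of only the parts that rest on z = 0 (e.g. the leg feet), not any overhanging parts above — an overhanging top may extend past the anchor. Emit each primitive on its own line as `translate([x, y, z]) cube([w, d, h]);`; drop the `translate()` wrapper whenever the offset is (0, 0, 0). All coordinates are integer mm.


translate([275, 123, 393]) cube([1738, 325, 38]);
translate([275, 123, 0]) cube([53, 53, 393]);
translate([275, 395, 0]) cube([53, 53, 393]);
translate([1960, 123, 0]) cube([53, 53, 393]);
translate([1960, 395, 0]) cube([53, 53, 393]);


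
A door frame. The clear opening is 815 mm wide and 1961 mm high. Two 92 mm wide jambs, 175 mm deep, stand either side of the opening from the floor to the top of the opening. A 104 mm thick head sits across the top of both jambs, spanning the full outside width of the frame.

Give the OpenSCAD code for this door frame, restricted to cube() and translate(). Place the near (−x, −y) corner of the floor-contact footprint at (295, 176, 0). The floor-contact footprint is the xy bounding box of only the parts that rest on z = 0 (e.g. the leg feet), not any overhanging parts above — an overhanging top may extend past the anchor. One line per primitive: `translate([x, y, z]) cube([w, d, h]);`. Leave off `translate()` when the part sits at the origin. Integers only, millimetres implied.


translate([295, 176, 0]) cube([92, 175, 1961]);
translate([1202, 176, 0]) cube([92, 175, 1961]);
translate([295, 176, 1961]) cube([999, 175, 104]);


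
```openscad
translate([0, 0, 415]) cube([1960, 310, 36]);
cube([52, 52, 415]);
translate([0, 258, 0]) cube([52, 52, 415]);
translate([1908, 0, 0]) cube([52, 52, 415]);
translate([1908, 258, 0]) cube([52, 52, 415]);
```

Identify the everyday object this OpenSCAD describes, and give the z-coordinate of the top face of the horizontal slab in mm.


A bench. The seat-top height is 451 mm.

A long slab on four corner posts — a bench. The slab sits at z = 415 with thickness 36, so the top is 415 + 36 = 451 mm.


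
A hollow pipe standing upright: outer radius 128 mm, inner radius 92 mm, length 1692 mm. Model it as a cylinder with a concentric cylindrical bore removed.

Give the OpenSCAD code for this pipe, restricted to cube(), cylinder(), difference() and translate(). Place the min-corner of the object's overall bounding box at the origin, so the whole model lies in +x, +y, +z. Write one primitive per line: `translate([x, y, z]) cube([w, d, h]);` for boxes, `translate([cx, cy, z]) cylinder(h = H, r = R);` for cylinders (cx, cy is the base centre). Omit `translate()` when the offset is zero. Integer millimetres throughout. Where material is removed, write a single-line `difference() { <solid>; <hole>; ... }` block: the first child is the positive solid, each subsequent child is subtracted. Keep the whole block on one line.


difference() { translate([128, 128, 0]) cylinder(h = 1692, r = 128); translate([128, 128, 0]) cylinder(h = 1692, r = 92); }


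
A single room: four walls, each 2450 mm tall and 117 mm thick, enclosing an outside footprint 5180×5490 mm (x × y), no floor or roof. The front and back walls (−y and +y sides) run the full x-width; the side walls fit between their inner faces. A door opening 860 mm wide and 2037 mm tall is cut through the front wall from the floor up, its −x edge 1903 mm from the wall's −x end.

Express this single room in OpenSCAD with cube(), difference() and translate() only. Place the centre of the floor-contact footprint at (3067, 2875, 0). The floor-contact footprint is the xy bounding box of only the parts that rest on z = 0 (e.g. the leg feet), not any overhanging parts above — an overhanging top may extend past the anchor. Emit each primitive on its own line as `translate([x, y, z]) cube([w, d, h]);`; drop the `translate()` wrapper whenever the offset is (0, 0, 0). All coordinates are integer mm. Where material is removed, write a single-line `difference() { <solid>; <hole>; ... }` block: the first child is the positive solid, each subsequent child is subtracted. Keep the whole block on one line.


difference() { translate([477, 130, 0]) cube([5180, 117, 2450]); translate([2380, 130, 0]) cube([860, 117, 2037]); }
translate([477, 5503, 0]) cube([5180, 117, 2450]);
translate([477, 247, 0]) cube([117, 5256, 2450]);
translate([5540, 247, 0]) cube([117, 5256, 2450]);


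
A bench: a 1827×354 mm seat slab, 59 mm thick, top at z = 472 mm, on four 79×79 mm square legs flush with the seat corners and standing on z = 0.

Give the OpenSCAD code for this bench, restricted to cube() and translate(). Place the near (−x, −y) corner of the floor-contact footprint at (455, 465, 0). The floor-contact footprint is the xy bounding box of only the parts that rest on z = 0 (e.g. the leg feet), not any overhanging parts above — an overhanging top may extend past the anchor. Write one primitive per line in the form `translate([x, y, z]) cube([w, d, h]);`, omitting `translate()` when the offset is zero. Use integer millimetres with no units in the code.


translate([455, 465, 413]) cube([1827, 354, 59]);
translate([455, 465, 0]) cube([79, 79, 413]);
translate([455, 740, 0]) cube([79, 79, 413]);
translate([2203, 465, 0]) cube([79, 79, 413]);
translate([2203, 740, 0]) cube([79, 79, 413]);


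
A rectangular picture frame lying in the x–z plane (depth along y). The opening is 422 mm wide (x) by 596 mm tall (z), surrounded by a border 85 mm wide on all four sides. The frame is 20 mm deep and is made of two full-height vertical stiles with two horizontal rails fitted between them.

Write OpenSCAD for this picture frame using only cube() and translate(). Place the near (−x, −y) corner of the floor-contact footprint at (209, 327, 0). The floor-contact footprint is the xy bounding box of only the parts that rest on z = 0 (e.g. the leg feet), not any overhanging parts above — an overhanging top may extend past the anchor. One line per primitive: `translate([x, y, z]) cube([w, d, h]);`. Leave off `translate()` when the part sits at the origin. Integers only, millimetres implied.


translate([209, 327, 0]) cube([85, 20, 766]);
translate([716, 327, 0]) cube([85, 20, 766]);
translate([294, 327, 0]) cube([422, 20, 85]);
translate([294, 327, 681]) cube([422, 20, 85]);


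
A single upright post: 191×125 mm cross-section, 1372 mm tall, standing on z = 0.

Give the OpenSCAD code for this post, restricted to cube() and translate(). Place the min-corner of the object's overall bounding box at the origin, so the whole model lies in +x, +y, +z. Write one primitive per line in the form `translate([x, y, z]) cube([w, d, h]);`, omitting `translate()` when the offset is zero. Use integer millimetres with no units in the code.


cube([191, 125, 1372]);


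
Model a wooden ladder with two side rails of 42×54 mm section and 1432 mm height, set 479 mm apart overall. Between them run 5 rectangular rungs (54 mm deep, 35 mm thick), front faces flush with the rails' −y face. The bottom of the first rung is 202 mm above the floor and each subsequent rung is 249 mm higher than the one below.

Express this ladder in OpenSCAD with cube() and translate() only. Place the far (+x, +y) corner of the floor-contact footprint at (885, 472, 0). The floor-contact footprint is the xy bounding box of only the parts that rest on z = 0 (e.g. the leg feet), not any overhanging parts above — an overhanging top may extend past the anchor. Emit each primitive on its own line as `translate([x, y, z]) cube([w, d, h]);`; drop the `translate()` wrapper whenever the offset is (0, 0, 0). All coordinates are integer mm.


translate([406, 418, 0]) cube([42, 54, 1432]);
translate([843, 418, 0]) cube([42, 54, 1432]);
translate([448, 418, 202]) cube([395, 54, 35]);
translate([448, 418, 451]) cube([395, 54, 35]);
translate([448, 418, 700]) cube([395, 54, 35]);
translate([448, 418, 949]) cube([395, 54, 35]);
translate([448, 418, 1198]) cube([395, 54, 35]);


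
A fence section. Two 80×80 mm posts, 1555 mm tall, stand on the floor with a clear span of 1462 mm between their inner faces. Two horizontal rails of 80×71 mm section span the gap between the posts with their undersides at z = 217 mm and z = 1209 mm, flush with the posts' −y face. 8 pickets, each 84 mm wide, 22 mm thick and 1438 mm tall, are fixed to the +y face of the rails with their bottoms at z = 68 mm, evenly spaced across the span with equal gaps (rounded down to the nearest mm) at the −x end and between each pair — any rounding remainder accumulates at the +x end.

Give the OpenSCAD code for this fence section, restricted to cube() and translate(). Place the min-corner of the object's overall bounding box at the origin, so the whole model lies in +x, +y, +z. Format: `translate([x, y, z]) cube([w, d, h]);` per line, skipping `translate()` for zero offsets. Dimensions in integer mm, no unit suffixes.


cube([80, 80, 1555]);
translate([1542, 0, 0]) cube([80, 80, 1555]);
translate([80, 0, 217]) cube([1462, 80, 71]);
translate([80, 0, 1209]) cube([1462, 80, 71]);
translate([167, 80, 68]) cube([84, 22, 1438]);
translate([338, 80, 68]) cube([84, 22, 1438]);
translate([509, 80, 68]) cube([84, 22, 1438]);
translate([680, 80, 68]) cube([84, 22, 1438]);
translate([851, 80, 68]) cube([84, 22, 1438]);
translate([1022, 80, 68]) cube([84, 22, 1438]);
translate([1193, 80, 68]) cube([84, 22, 1438]);
translate([1364, 80, 68]) cube([84, 22, 1438]);


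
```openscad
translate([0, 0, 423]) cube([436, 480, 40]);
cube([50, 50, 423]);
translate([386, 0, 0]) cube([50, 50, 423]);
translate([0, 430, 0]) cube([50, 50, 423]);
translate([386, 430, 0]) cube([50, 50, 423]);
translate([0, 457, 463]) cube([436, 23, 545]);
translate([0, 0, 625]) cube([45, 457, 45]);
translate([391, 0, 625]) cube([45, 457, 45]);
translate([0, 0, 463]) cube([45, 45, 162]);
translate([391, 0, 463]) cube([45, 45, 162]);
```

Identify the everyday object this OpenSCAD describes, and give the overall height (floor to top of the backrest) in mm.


A chair. The overall height is 1008 mm.

A slab on four corner posts with a tall panel at the back — a chair. The seat slab sits at z = 423 with thickness 40, and the 545 mm backrest starts at the seat top, so the overall height is 423 + 40 + 545 = 1008 mm.


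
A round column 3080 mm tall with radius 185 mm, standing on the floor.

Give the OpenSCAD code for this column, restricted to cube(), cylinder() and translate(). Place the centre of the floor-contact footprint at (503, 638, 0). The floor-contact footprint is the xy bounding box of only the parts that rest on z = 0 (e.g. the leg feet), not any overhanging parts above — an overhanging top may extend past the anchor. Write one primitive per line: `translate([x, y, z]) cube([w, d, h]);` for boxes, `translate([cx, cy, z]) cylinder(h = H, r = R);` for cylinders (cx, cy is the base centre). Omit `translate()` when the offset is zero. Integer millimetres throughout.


translate([503, 638, 0]) cylinder(h = 3080, r = 185);


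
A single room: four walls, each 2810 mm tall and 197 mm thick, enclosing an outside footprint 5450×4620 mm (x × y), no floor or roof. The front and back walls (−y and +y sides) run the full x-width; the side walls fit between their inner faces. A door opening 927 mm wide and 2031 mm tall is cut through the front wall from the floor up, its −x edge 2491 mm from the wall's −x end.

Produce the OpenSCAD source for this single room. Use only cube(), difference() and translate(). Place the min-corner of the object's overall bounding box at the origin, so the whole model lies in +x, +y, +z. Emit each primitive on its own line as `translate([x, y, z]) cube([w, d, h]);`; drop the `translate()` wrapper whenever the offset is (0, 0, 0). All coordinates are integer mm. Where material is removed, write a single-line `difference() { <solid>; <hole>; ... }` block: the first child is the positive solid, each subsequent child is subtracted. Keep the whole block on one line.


difference() { cube([5450, 197, 2810]); translate([2491, 0, 0]) cube([927, 197, 2031]); }
translate([0, 4423, 0]) cube([5450, 197, 2810]);
translate([0, 197, 0]) cube([197, 4226, 2810]);
translate([5253, 197, 0]) cube([197, 4226, 2810]);


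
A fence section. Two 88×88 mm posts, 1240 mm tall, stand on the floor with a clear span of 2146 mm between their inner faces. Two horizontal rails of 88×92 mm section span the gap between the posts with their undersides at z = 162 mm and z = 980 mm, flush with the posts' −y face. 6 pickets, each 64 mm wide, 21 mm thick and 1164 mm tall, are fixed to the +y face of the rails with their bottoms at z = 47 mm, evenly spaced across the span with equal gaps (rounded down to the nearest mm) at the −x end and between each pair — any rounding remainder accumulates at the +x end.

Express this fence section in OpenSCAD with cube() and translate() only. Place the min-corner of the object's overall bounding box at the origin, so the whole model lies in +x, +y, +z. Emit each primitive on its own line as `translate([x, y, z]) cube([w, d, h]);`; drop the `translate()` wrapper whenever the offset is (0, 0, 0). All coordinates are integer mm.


cube([88, 88, 1240]);
translate([2234, 0, 0]) cube([88, 88, 1240]);
translate([88, 0, 162]) cube([2146, 88, 92]);
translate([88, 0, 980]) cube([2146, 88, 92]);
translate([339, 88, 47]) cube([64, 21, 1164]);
translate([654, 88, 47]) cube([64, 21, 1164]);
translate([969, 88, 47]) cube([64, 21, 1164]);
translate([1284, 88, 47]) cube([64, 21, 1164]);
translate([1599, 88, 47]) cube([64, 21, 1164]);
translate([1914, 88, 47]) cube([64, 21, 1164]);


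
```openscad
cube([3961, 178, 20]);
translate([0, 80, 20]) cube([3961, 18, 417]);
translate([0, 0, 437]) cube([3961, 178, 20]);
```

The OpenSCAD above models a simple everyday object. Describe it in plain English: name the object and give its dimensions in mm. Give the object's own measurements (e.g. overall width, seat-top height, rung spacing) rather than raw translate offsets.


An I-beam lying along x, 3961 mm long. Overall section height 457 mm. Two flanges 178 mm wide (y) and 20 mm thick, one on the floor and one at the top; a web 18 mm thick runs between them, centred on the flange width.


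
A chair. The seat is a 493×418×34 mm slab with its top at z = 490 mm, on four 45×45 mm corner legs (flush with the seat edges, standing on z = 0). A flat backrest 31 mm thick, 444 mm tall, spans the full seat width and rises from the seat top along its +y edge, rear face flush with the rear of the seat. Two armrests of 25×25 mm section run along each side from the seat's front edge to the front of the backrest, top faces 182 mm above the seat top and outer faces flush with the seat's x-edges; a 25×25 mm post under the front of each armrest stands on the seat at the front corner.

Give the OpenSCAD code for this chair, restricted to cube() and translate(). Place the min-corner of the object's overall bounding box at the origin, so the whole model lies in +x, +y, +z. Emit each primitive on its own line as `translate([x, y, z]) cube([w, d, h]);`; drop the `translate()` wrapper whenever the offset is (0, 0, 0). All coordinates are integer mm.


translate([0, 0, 456]) cube([493, 418, 34]);
cube([45, 45, 456]);
translate([448, 0, 0]) cube([45, 45, 456]);
translate([0, 373, 0]) cube([45, 45, 456]);
translate([448, 373, 0]) cube([45, 45, 456]);
translate([0, 387, 490]) cube([493, 31, 444]);
translate([0, 0, 647]) cube([25, 387, 25]);
translate([468, 0, 647]) cube([25, 387, 25]);
translate([0, 0, 490]) cube([25, 25, 157]);
translate([468, 0, 490]) cube([25, 25, 157]);


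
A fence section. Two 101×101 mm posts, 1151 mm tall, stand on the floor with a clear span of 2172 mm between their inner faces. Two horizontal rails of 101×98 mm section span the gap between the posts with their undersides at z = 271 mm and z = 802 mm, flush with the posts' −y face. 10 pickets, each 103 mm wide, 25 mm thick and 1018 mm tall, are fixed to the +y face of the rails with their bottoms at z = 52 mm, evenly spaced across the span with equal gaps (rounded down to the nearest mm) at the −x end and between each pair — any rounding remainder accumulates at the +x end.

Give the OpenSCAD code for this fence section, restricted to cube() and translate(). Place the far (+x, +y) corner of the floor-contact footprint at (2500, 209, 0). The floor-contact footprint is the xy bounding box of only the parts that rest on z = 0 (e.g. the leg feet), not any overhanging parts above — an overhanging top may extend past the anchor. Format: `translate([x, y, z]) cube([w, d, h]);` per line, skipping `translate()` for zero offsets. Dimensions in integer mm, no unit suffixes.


translate([126, 108, 0]) cube([101, 101, 1151]);
translate([2399, 108, 0]) cube([101, 101, 1151]);
translate([227, 108, 271]) cube([2172, 101, 98]);
translate([227, 108, 802]) cube([2172, 101, 98]);
translate([330, 209, 52]) cube([103, 25, 1018]);
translate([536, 209, 52]) cube([103, 25, 1018]);
translate([742, 209, 52]) cube([103, 25, 1018]);
translate([948, 209, 52]) cube([103, 25, 1018]);
translate([1154, 209, 52]) cube([103, 25, 1018]);
translate([1360, 209, 52]) cube([103, 25, 1018]);
translate([1566, 209, 52]) cube([103, 25, 1018]);
translate([1772, 209, 52]) cube([103, 25, 1018]);
translate([1978, 209, 52]) cube([103, 25, 1018]);
translate([2184, 209, 52]) cube([103, 25, 1018]);


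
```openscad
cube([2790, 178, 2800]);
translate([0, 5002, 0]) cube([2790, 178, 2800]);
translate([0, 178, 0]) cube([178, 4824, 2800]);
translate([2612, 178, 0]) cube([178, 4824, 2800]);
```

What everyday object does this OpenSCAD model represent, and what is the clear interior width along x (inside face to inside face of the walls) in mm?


A house (or room) frame. The interior width is 2434 mm.

Four 2800 mm walls enclosing a rectangle with no floor or roof — a room or house frame. Outside width is 2790 mm and wall thickness is 178 mm, so the interior width is 2790 − 2 × 178 = 2434 mm.


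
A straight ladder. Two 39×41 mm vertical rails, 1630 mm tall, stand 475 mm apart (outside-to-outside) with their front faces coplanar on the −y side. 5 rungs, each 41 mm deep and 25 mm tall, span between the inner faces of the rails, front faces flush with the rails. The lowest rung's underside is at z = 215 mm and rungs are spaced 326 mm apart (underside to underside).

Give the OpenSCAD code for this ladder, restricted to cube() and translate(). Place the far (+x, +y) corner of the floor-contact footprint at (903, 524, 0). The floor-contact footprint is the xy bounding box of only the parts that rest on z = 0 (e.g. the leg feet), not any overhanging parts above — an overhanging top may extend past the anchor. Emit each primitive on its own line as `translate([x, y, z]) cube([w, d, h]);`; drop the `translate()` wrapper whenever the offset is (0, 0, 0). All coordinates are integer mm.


translate([428, 483, 0]) cube([39, 41, 1630]);
translate([864, 483, 0]) cube([39, 41, 1630]);
translate([467, 483, 215]) cube([397, 41, 25]);
translate([467, 483, 541]) cube([397, 41, 25]);
translate([467, 483, 867]) cube([397, 41, 25]);
translate([467, 483, 1193]) cube([397, 41, 25]);
translate([467, 483, 1519]) cube([397, 41, 25]);


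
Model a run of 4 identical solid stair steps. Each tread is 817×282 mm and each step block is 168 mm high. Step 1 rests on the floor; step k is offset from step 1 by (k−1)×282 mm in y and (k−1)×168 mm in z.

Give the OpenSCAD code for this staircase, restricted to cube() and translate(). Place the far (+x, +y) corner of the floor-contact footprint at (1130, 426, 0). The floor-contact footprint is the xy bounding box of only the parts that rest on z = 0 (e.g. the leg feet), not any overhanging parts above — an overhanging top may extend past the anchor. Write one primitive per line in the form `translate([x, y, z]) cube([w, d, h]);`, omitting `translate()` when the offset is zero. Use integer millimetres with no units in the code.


translate([313, 144, 0]) cube([817, 282, 168]);
translate([313, 426, 168]) cube([817, 282, 168]);
translate([313, 708, 336]) cube([817, 282, 168]);
translate([313, 990, 504]) cube([817, 282, 168]);


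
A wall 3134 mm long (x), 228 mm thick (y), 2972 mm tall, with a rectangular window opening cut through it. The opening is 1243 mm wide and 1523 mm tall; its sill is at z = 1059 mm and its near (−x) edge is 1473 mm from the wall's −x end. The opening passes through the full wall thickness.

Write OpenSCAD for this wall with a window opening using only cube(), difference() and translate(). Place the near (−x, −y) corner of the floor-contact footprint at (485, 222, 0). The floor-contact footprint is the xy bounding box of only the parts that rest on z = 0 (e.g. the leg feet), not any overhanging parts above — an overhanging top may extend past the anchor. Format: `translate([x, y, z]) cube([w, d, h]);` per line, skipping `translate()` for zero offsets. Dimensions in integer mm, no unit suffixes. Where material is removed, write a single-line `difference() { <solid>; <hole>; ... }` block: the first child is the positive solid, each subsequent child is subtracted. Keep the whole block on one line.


difference() { translate([485, 222, 0]) cube([3134, 228, 2972]); translate([1958, 222, 1059]) cube([1243, 228, 1523]); }


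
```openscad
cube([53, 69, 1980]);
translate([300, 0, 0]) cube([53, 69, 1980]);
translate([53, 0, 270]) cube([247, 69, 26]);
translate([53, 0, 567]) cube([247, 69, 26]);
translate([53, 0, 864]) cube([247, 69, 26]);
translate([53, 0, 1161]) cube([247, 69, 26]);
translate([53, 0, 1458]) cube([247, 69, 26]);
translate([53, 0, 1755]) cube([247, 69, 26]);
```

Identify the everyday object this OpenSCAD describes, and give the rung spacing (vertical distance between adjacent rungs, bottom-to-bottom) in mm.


A ladder. The rung spacing is 297 mm.

Two tall 53×69 posts with 6 short bars between them — a ladder. Adjacent rungs sit at z = 270 and z = 567, so the spacing is 567 − 270 = 297 mm.


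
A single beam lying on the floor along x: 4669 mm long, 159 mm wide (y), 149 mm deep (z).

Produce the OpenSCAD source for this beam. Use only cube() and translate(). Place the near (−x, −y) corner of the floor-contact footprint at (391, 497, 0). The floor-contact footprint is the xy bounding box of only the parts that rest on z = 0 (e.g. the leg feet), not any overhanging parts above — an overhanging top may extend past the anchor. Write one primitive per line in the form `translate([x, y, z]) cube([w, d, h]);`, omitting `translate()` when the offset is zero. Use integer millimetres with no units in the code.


translate([391, 497, 0]) cube([4669, 159, 149]);


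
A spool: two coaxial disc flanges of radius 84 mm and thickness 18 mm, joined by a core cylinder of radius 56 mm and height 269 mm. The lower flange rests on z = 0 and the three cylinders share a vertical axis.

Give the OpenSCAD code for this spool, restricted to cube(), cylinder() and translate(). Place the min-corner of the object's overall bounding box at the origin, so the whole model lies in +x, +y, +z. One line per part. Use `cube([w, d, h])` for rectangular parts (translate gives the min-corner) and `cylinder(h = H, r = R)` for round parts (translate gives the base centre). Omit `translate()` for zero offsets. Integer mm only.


translate([84, 84, 0]) cylinder(h = 18, r = 84);
translate([84, 84, 18]) cylinder(h = 269, r = 56);
translate([84, 84, 287]) cylinder(h = 18, r = 84);


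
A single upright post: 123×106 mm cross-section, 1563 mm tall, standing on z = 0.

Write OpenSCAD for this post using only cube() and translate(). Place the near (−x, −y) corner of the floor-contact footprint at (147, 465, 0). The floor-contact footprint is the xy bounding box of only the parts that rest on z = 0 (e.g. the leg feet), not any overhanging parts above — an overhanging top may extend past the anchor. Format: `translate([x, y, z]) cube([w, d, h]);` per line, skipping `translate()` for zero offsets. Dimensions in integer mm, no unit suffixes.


translate([147, 465, 0]) cube([123, 106, 1563]);


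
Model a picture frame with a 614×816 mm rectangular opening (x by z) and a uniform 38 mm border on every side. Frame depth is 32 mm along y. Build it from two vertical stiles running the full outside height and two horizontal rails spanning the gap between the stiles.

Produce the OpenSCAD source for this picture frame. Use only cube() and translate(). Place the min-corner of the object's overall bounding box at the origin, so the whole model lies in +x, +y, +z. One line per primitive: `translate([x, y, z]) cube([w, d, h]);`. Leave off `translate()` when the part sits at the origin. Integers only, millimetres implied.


cube([38, 32, 892]);
translate([652, 0, 0]) cube([38, 32, 892]);
translate([38, 0, 0]) cube([614, 32, 38]);
translate([38, 0, 854]) cube([614, 32, 38]);


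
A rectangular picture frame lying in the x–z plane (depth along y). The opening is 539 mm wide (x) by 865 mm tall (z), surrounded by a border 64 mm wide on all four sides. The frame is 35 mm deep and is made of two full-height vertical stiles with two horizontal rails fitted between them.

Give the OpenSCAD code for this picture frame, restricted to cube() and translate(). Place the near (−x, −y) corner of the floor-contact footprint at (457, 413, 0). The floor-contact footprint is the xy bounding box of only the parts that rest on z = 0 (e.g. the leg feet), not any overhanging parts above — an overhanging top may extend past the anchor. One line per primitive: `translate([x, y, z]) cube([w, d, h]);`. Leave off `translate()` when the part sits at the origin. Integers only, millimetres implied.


translate([457, 413, 0]) cube([64, 35, 993]);
translate([1060, 413, 0]) cube([64, 35, 993]);
translate([521, 413, 0]) cube([539, 35, 64]);
translate([521, 413, 929]) cube([539, 35, 64]);


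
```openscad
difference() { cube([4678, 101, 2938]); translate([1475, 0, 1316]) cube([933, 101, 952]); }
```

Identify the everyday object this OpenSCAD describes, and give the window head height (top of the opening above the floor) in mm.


A wall with a window opening. The window head height is 2268 mm.

A wall with a rectangular opening subtracted — a window. Sill at z = 1316, opening 952 mm tall, so the head is at 1316 + 952 = 2268 mm.


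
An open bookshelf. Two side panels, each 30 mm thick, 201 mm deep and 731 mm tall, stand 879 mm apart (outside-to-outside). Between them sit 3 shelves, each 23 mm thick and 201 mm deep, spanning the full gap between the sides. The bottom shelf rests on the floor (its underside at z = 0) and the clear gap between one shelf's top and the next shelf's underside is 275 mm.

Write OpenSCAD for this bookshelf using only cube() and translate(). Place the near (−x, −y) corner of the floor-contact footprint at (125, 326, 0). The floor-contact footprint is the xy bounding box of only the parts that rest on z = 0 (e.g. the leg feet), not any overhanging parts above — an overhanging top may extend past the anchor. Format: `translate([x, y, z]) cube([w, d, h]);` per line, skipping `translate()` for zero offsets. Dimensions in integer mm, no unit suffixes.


translate([125, 326, 0]) cube([30, 201, 731]);
translate([974, 326, 0]) cube([30, 201, 731]);
translate([155, 326, 0]) cube([819, 201, 23]);
translate([155, 326, 298]) cube([819, 201, 23]);
translate([155, 326, 596]) cube([819, 201, 23]);


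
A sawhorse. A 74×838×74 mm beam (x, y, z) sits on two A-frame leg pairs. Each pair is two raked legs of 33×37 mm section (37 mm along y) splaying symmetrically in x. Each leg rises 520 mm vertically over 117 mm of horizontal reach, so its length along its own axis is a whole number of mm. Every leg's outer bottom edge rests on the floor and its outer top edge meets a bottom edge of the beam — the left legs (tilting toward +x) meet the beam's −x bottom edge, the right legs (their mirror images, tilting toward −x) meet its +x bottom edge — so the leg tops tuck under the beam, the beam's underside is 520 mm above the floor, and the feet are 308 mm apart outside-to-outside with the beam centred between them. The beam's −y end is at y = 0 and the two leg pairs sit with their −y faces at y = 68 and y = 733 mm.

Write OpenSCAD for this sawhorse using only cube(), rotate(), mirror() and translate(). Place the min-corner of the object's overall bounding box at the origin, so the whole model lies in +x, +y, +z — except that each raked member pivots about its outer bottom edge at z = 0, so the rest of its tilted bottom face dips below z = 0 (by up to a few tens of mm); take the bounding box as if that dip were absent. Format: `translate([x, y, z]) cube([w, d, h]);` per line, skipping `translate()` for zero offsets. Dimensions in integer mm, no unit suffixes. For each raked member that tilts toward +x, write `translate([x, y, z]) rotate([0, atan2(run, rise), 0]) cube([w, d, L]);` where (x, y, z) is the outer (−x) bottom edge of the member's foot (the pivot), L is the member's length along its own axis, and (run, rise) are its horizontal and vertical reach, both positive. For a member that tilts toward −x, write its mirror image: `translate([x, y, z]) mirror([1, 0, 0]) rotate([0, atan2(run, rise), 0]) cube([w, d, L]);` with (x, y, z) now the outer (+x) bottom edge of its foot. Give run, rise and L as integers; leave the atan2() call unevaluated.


translate([117, 0, 520]) cube([74, 838, 74]);
translate([0, 68, 0]) rotate([0, atan2(117, 520), 0]) cube([33, 37, 533]);
translate([308, 68, 0]) mirror([1, 0, 0]) rotate([0, atan2(117, 520), 0]) cube([33, 37, 533]);
translate([0, 733, 0]) rotate([0, atan2(117, 520), 0]) cube([33, 37, 533]);
translate([308, 733, 0]) mirror([1, 0, 0]) rotate([0, atan2(117, 520), 0]) cube([33, 37, 533]);
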